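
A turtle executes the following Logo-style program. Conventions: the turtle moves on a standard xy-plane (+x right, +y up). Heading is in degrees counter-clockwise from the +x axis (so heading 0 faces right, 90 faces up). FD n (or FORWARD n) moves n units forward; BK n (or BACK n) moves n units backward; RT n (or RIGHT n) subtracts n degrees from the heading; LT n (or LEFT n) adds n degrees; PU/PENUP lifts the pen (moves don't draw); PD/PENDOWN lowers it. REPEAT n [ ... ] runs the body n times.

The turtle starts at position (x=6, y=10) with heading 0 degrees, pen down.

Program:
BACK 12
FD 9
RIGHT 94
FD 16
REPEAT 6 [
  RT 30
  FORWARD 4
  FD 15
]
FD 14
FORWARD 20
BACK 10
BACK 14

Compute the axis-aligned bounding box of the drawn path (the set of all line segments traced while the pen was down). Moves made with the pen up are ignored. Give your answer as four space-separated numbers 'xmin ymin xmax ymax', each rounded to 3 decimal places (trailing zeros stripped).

Executing turtle program step by step:
Start: pos=(6,10), heading=0, pen down
BK 12: (6,10) -> (-6,10) [heading=0, draw]
FD 9: (-6,10) -> (3,10) [heading=0, draw]
RT 94: heading 0 -> 266
FD 16: (3,10) -> (1.884,-5.961) [heading=266, draw]
REPEAT 6 [
  -- iteration 1/6 --
  RT 30: heading 266 -> 236
  FD 4: (1.884,-5.961) -> (-0.353,-9.277) [heading=236, draw]
  FD 15: (-0.353,-9.277) -> (-8.741,-21.713) [heading=236, draw]
  -- iteration 2/6 --
  RT 30: heading 236 -> 206
  FD 4: (-8.741,-21.713) -> (-12.336,-23.466) [heading=206, draw]
  FD 15: (-12.336,-23.466) -> (-25.818,-30.042) [heading=206, draw]
  -- iteration 3/6 --
  RT 30: heading 206 -> 176
  FD 4: (-25.818,-30.042) -> (-29.808,-29.763) [heading=176, draw]
  FD 15: (-29.808,-29.763) -> (-44.772,-28.716) [heading=176, draw]
  -- iteration 4/6 --
  RT 30: heading 176 -> 146
  FD 4: (-44.772,-28.716) -> (-48.088,-26.48) [heading=146, draw]
  FD 15: (-48.088,-26.48) -> (-60.523,-18.092) [heading=146, draw]
  -- iteration 5/6 --
  RT 30: heading 146 -> 116
  FD 4: (-60.523,-18.092) -> (-62.277,-14.497) [heading=116, draw]
  FD 15: (-62.277,-14.497) -> (-68.852,-1.015) [heading=116, draw]
  -- iteration 6/6 --
  RT 30: heading 116 -> 86
  FD 4: (-68.852,-1.015) -> (-68.573,2.976) [heading=86, draw]
  FD 15: (-68.573,2.976) -> (-67.527,17.939) [heading=86, draw]
]
FD 14: (-67.527,17.939) -> (-66.55,31.905) [heading=86, draw]
FD 20: (-66.55,31.905) -> (-65.155,51.856) [heading=86, draw]
BK 10: (-65.155,51.856) -> (-65.853,41.881) [heading=86, draw]
BK 14: (-65.853,41.881) -> (-66.829,27.915) [heading=86, draw]
Final: pos=(-66.829,27.915), heading=86, 19 segment(s) drawn

Segment endpoints: x in {-68.852, -68.573, -67.527, -66.829, -66.55, -65.853, -65.155, -62.277, -60.523, -48.088, -44.772, -29.808, -25.818, -12.336, -8.741, -6, -0.353, 1.884, 3, 6}, y in {-30.042, -29.763, -28.716, -26.48, -23.466, -21.713, -18.092, -14.497, -9.277, -5.961, -1.015, 2.976, 10, 17.939, 27.915, 31.905, 41.881, 51.856}
xmin=-68.852, ymin=-30.042, xmax=6, ymax=51.856

Answer: -68.852 -30.042 6 51.856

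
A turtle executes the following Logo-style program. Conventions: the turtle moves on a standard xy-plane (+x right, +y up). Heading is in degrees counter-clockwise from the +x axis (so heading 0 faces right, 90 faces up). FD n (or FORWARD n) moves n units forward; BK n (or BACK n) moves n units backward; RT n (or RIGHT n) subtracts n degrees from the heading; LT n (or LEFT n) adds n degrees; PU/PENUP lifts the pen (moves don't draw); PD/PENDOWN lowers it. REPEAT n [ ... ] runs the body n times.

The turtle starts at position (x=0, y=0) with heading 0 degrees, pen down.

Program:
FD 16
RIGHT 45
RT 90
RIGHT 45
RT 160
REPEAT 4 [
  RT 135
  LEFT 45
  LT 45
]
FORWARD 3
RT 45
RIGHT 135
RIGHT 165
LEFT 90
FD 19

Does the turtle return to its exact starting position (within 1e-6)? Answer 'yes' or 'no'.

Answer: no

Derivation:
Executing turtle program step by step:
Start: pos=(0,0), heading=0, pen down
FD 16: (0,0) -> (16,0) [heading=0, draw]
RT 45: heading 0 -> 315
RT 90: heading 315 -> 225
RT 45: heading 225 -> 180
RT 160: heading 180 -> 20
REPEAT 4 [
  -- iteration 1/4 --
  RT 135: heading 20 -> 245
  LT 45: heading 245 -> 290
  LT 45: heading 290 -> 335
  -- iteration 2/4 --
  RT 135: heading 335 -> 200
  LT 45: heading 200 -> 245
  LT 45: heading 245 -> 290
  -- iteration 3/4 --
  RT 135: heading 290 -> 155
  LT 45: heading 155 -> 200
  LT 45: heading 200 -> 245
  -- iteration 4/4 --
  RT 135: heading 245 -> 110
  LT 45: heading 110 -> 155
  LT 45: heading 155 -> 200
]
FD 3: (16,0) -> (13.181,-1.026) [heading=200, draw]
RT 45: heading 200 -> 155
RT 135: heading 155 -> 20
RT 165: heading 20 -> 215
LT 90: heading 215 -> 305
FD 19: (13.181,-1.026) -> (24.079,-16.59) [heading=305, draw]
Final: pos=(24.079,-16.59), heading=305, 3 segment(s) drawn

Start position: (0, 0)
Final position: (24.079, -16.59)
Distance = 29.241; >= 1e-6 -> NOT closed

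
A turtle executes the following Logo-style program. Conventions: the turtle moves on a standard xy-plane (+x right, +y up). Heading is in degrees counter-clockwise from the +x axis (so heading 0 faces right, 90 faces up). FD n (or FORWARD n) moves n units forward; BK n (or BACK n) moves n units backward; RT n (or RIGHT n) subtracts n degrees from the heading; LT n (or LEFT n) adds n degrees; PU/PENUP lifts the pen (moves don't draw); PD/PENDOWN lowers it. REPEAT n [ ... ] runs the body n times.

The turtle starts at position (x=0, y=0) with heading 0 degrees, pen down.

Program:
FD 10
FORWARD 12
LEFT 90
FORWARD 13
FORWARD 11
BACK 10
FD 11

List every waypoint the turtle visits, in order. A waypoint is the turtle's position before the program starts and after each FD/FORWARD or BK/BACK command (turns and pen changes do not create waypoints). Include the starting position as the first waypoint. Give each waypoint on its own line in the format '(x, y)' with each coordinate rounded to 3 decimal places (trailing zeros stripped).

Answer: (0, 0)
(10, 0)
(22, 0)
(22, 13)
(22, 24)
(22, 14)
(22, 25)

Derivation:
Executing turtle program step by step:
Start: pos=(0,0), heading=0, pen down
FD 10: (0,0) -> (10,0) [heading=0, draw]
FD 12: (10,0) -> (22,0) [heading=0, draw]
LT 90: heading 0 -> 90
FD 13: (22,0) -> (22,13) [heading=90, draw]
FD 11: (22,13) -> (22,24) [heading=90, draw]
BK 10: (22,24) -> (22,14) [heading=90, draw]
FD 11: (22,14) -> (22,25) [heading=90, draw]
Final: pos=(22,25), heading=90, 6 segment(s) drawn
Waypoints (7 total):
(0, 0)
(10, 0)
(22, 0)
(22, 13)
(22, 24)
(22, 14)
(22, 25)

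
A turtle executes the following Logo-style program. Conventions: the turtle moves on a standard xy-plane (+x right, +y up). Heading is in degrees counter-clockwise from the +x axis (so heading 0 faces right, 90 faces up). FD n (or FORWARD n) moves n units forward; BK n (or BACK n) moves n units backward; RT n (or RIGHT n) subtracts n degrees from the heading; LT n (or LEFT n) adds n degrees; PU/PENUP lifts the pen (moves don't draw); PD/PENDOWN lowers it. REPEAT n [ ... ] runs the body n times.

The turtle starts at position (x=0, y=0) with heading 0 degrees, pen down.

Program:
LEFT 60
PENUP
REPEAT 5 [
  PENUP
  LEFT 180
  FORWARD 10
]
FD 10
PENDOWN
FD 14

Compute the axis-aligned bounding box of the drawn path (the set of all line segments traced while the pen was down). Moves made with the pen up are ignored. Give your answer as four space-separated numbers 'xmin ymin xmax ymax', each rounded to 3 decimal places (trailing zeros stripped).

Answer: -17 -29.445 -10 -17.321

Derivation:
Executing turtle program step by step:
Start: pos=(0,0), heading=0, pen down
LT 60: heading 0 -> 60
PU: pen up
REPEAT 5 [
  -- iteration 1/5 --
  PU: pen up
  LT 180: heading 60 -> 240
  FD 10: (0,0) -> (-5,-8.66) [heading=240, move]
  -- iteration 2/5 --
  PU: pen up
  LT 180: heading 240 -> 60
  FD 10: (-5,-8.66) -> (0,0) [heading=60, move]
  -- iteration 3/5 --
  PU: pen up
  LT 180: heading 60 -> 240
  FD 10: (0,0) -> (-5,-8.66) [heading=240, move]
  -- iteration 4/5 --
  PU: pen up
  LT 180: heading 240 -> 60
  FD 10: (-5,-8.66) -> (0,0) [heading=60, move]
  -- iteration 5/5 --
  PU: pen up
  LT 180: heading 60 -> 240
  FD 10: (0,0) -> (-5,-8.66) [heading=240, move]
]
FD 10: (-5,-8.66) -> (-10,-17.321) [heading=240, move]
PD: pen down
FD 14: (-10,-17.321) -> (-17,-29.445) [heading=240, draw]
Final: pos=(-17,-29.445), heading=240, 1 segment(s) drawn

Segment endpoints: x in {-17, -10}, y in {-29.445, -17.321}
xmin=-17, ymin=-29.445, xmax=-10, ymax=-17.321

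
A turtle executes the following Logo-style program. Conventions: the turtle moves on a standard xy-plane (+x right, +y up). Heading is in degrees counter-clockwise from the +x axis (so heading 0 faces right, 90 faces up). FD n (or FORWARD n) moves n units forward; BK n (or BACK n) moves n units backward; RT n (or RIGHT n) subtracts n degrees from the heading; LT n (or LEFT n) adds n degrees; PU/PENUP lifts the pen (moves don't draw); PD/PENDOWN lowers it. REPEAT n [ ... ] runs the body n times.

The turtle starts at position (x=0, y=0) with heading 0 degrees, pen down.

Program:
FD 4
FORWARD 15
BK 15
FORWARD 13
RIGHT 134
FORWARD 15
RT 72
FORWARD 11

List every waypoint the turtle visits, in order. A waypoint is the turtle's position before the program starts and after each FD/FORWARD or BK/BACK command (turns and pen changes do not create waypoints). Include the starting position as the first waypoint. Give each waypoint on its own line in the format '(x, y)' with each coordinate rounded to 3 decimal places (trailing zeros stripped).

Executing turtle program step by step:
Start: pos=(0,0), heading=0, pen down
FD 4: (0,0) -> (4,0) [heading=0, draw]
FD 15: (4,0) -> (19,0) [heading=0, draw]
BK 15: (19,0) -> (4,0) [heading=0, draw]
FD 13: (4,0) -> (17,0) [heading=0, draw]
RT 134: heading 0 -> 226
FD 15: (17,0) -> (6.58,-10.79) [heading=226, draw]
RT 72: heading 226 -> 154
FD 11: (6.58,-10.79) -> (-3.307,-5.968) [heading=154, draw]
Final: pos=(-3.307,-5.968), heading=154, 6 segment(s) drawn
Waypoints (7 total):
(0, 0)
(4, 0)
(19, 0)
(4, 0)
(17, 0)
(6.58, -10.79)
(-3.307, -5.968)

Answer: (0, 0)
(4, 0)
(19, 0)
(4, 0)
(17, 0)
(6.58, -10.79)
(-3.307, -5.968)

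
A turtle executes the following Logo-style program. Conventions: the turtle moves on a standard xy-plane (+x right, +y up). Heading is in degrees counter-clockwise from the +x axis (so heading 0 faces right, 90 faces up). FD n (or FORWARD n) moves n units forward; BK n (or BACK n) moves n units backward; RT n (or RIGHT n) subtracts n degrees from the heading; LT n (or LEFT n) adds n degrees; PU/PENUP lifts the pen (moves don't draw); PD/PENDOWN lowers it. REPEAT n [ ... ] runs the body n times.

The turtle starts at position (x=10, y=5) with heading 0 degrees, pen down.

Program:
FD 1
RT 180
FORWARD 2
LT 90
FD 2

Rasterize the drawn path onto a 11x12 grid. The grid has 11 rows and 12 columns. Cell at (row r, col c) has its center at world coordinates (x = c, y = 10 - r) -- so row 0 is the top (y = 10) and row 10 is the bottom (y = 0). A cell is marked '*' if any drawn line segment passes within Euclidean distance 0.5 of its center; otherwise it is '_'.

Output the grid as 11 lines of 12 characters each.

Segment 0: (10,5) -> (11,5)
Segment 1: (11,5) -> (9,5)
Segment 2: (9,5) -> (9,3)

Answer: ____________
____________
____________
____________
____________
_________***
_________*__
_________*__
____________
____________
____________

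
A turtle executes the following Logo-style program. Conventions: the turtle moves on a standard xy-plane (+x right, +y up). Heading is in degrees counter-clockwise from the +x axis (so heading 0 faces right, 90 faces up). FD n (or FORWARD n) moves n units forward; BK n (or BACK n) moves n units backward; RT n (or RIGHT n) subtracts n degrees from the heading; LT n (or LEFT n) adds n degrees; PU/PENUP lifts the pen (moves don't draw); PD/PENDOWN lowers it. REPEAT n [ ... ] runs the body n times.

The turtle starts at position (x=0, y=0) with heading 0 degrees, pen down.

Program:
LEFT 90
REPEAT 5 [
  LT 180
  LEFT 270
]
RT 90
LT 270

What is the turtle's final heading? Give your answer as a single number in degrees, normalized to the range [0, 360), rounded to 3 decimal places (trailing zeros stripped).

Executing turtle program step by step:
Start: pos=(0,0), heading=0, pen down
LT 90: heading 0 -> 90
REPEAT 5 [
  -- iteration 1/5 --
  LT 180: heading 90 -> 270
  LT 270: heading 270 -> 180
  -- iteration 2/5 --
  LT 180: heading 180 -> 0
  LT 270: heading 0 -> 270
  -- iteration 3/5 --
  LT 180: heading 270 -> 90
  LT 270: heading 90 -> 0
  -- iteration 4/5 --
  LT 180: heading 0 -> 180
  LT 270: heading 180 -> 90
  -- iteration 5/5 --
  LT 180: heading 90 -> 270
  LT 270: heading 270 -> 180
]
RT 90: heading 180 -> 90
LT 270: heading 90 -> 0
Final: pos=(0,0), heading=0, 0 segment(s) drawn

Answer: 0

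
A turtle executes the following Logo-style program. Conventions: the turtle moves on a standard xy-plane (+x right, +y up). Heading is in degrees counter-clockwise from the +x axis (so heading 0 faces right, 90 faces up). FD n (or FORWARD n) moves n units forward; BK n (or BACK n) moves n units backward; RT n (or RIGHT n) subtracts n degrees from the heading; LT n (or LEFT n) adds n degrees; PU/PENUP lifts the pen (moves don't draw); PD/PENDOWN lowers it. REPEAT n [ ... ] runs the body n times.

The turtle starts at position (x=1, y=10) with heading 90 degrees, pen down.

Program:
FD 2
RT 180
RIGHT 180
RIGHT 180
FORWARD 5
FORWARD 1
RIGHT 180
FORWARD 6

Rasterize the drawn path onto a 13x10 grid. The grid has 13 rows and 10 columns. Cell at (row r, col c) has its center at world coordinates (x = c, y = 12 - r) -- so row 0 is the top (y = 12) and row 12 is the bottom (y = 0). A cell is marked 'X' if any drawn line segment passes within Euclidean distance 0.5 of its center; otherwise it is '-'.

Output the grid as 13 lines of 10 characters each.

Answer: -X--------
-X--------
-X--------
-X--------
-X--------
-X--------
-X--------
----------
----------
----------
----------
----------
----------

Derivation:
Segment 0: (1,10) -> (1,12)
Segment 1: (1,12) -> (1,7)
Segment 2: (1,7) -> (1,6)
Segment 3: (1,6) -> (1,12)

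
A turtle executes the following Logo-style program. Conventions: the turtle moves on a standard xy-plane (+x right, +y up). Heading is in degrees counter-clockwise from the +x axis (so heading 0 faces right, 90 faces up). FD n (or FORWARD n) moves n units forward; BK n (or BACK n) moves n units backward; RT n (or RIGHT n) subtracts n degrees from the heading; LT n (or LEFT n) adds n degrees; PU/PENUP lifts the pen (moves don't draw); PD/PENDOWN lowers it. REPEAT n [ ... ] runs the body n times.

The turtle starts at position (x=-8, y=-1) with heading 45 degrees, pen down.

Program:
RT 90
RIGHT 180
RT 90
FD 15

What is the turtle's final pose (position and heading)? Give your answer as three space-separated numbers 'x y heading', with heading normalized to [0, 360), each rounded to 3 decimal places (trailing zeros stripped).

Executing turtle program step by step:
Start: pos=(-8,-1), heading=45, pen down
RT 90: heading 45 -> 315
RT 180: heading 315 -> 135
RT 90: heading 135 -> 45
FD 15: (-8,-1) -> (2.607,9.607) [heading=45, draw]
Final: pos=(2.607,9.607), heading=45, 1 segment(s) drawn

Answer: 2.607 9.607 45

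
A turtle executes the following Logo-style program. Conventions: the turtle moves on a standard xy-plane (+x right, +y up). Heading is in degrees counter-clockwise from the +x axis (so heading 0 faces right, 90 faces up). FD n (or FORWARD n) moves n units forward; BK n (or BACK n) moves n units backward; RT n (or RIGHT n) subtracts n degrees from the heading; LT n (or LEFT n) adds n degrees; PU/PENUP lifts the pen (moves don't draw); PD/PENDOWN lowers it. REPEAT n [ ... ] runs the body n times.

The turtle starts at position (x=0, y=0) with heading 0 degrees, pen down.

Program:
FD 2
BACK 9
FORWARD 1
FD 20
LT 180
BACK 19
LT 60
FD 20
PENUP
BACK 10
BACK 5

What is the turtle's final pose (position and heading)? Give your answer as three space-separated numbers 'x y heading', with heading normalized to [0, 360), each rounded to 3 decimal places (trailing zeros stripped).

Answer: 30.5 -4.33 240

Derivation:
Executing turtle program step by step:
Start: pos=(0,0), heading=0, pen down
FD 2: (0,0) -> (2,0) [heading=0, draw]
BK 9: (2,0) -> (-7,0) [heading=0, draw]
FD 1: (-7,0) -> (-6,0) [heading=0, draw]
FD 20: (-6,0) -> (14,0) [heading=0, draw]
LT 180: heading 0 -> 180
BK 19: (14,0) -> (33,0) [heading=180, draw]
LT 60: heading 180 -> 240
FD 20: (33,0) -> (23,-17.321) [heading=240, draw]
PU: pen up
BK 10: (23,-17.321) -> (28,-8.66) [heading=240, move]
BK 5: (28,-8.66) -> (30.5,-4.33) [heading=240, move]
Final: pos=(30.5,-4.33), heading=240, 6 segment(s) drawn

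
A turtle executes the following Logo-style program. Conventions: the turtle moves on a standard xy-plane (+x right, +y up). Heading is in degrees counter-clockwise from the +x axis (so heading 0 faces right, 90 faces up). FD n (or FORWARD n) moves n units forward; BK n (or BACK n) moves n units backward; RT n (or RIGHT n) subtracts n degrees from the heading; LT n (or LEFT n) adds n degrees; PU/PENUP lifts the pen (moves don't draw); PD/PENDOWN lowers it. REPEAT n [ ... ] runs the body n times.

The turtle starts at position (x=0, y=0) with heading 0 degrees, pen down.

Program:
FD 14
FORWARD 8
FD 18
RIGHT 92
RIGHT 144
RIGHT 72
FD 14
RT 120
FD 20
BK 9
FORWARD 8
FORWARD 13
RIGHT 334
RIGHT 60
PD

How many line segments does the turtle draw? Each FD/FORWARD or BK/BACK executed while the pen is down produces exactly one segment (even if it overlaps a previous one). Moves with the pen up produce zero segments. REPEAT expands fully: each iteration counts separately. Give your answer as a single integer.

Answer: 8

Derivation:
Executing turtle program step by step:
Start: pos=(0,0), heading=0, pen down
FD 14: (0,0) -> (14,0) [heading=0, draw]
FD 8: (14,0) -> (22,0) [heading=0, draw]
FD 18: (22,0) -> (40,0) [heading=0, draw]
RT 92: heading 0 -> 268
RT 144: heading 268 -> 124
RT 72: heading 124 -> 52
FD 14: (40,0) -> (48.619,11.032) [heading=52, draw]
RT 120: heading 52 -> 292
FD 20: (48.619,11.032) -> (56.111,-7.512) [heading=292, draw]
BK 9: (56.111,-7.512) -> (52.74,0.833) [heading=292, draw]
FD 8: (52.74,0.833) -> (55.737,-6.584) [heading=292, draw]
FD 13: (55.737,-6.584) -> (60.607,-18.638) [heading=292, draw]
RT 334: heading 292 -> 318
RT 60: heading 318 -> 258
PD: pen down
Final: pos=(60.607,-18.638), heading=258, 8 segment(s) drawn
Segments drawn: 8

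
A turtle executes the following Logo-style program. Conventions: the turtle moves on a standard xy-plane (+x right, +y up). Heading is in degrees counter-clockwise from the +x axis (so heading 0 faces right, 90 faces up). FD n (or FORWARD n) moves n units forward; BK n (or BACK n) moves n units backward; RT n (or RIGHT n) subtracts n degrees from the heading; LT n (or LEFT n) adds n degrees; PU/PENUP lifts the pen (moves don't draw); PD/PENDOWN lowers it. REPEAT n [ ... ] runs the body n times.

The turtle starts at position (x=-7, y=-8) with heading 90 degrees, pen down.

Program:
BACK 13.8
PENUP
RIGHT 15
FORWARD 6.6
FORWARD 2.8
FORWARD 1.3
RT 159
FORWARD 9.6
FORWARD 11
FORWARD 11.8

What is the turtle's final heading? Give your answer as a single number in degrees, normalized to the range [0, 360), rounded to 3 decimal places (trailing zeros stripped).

Answer: 276

Derivation:
Executing turtle program step by step:
Start: pos=(-7,-8), heading=90, pen down
BK 13.8: (-7,-8) -> (-7,-21.8) [heading=90, draw]
PU: pen up
RT 15: heading 90 -> 75
FD 6.6: (-7,-21.8) -> (-5.292,-15.425) [heading=75, move]
FD 2.8: (-5.292,-15.425) -> (-4.567,-12.72) [heading=75, move]
FD 1.3: (-4.567,-12.72) -> (-4.231,-11.465) [heading=75, move]
RT 159: heading 75 -> 276
FD 9.6: (-4.231,-11.465) -> (-3.227,-21.012) [heading=276, move]
FD 11: (-3.227,-21.012) -> (-2.077,-31.952) [heading=276, move]
FD 11.8: (-2.077,-31.952) -> (-0.844,-43.687) [heading=276, move]
Final: pos=(-0.844,-43.687), heading=276, 1 segment(s) drawn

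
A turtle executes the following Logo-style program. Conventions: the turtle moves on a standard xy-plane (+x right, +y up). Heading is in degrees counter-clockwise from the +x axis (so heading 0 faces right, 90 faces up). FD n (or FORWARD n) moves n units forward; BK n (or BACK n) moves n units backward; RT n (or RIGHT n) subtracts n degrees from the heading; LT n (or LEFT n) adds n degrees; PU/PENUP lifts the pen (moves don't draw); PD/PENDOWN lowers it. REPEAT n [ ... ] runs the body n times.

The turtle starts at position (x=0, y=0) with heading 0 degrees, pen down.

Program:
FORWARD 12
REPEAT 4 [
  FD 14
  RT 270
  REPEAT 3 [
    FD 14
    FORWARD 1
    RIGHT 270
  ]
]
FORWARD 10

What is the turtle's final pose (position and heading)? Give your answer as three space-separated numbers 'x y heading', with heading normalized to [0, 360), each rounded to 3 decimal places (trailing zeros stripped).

Answer: 18 0 0

Derivation:
Executing turtle program step by step:
Start: pos=(0,0), heading=0, pen down
FD 12: (0,0) -> (12,0) [heading=0, draw]
REPEAT 4 [
  -- iteration 1/4 --
  FD 14: (12,0) -> (26,0) [heading=0, draw]
  RT 270: heading 0 -> 90
  REPEAT 3 [
    -- iteration 1/3 --
    FD 14: (26,0) -> (26,14) [heading=90, draw]
    FD 1: (26,14) -> (26,15) [heading=90, draw]
    RT 270: heading 90 -> 180
    -- iteration 2/3 --
    FD 14: (26,15) -> (12,15) [heading=180, draw]
    FD 1: (12,15) -> (11,15) [heading=180, draw]
    RT 270: heading 180 -> 270
    -- iteration 3/3 --
    FD 14: (11,15) -> (11,1) [heading=270, draw]
    FD 1: (11,1) -> (11,0) [heading=270, draw]
    RT 270: heading 270 -> 0
  ]
  -- iteration 2/4 --
  FD 14: (11,0) -> (25,0) [heading=0, draw]
  RT 270: heading 0 -> 90
  REPEAT 3 [
    -- iteration 1/3 --
    FD 14: (25,0) -> (25,14) [heading=90, draw]
    FD 1: (25,14) -> (25,15) [heading=90, draw]
    RT 270: heading 90 -> 180
    -- iteration 2/3 --
    FD 14: (25,15) -> (11,15) [heading=180, draw]
    FD 1: (11,15) -> (10,15) [heading=180, draw]
    RT 270: heading 180 -> 270
    -- iteration 3/3 --
    FD 14: (10,15) -> (10,1) [heading=270, draw]
    FD 1: (10,1) -> (10,0) [heading=270, draw]
    RT 270: heading 270 -> 0
  ]
  -- iteration 3/4 --
  FD 14: (10,0) -> (24,0) [heading=0, draw]
  RT 270: heading 0 -> 90
  REPEAT 3 [
    -- iteration 1/3 --
    FD 14: (24,0) -> (24,14) [heading=90, draw]
    FD 1: (24,14) -> (24,15) [heading=90, draw]
    RT 270: heading 90 -> 180
    -- iteration 2/3 --
    FD 14: (24,15) -> (10,15) [heading=180, draw]
    FD 1: (10,15) -> (9,15) [heading=180, draw]
    RT 270: heading 180 -> 270
    -- iteration 3/3 --
    FD 14: (9,15) -> (9,1) [heading=270, draw]
    FD 1: (9,1) -> (9,0) [heading=270, draw]
    RT 270: heading 270 -> 0
  ]
  -- iteration 4/4 --
  FD 14: (9,0) -> (23,0) [heading=0, draw]
  RT 270: heading 0 -> 90
  REPEAT 3 [
    -- iteration 1/3 --
    FD 14: (23,0) -> (23,14) [heading=90, draw]
    FD 1: (23,14) -> (23,15) [heading=90, draw]
    RT 270: heading 90 -> 180
    -- iteration 2/3 --
    FD 14: (23,15) -> (9,15) [heading=180, draw]
    FD 1: (9,15) -> (8,15) [heading=180, draw]
    RT 270: heading 180 -> 270
    -- iteration 3/3 --
    FD 14: (8,15) -> (8,1) [heading=270, draw]
    FD 1: (8,1) -> (8,0) [heading=270, draw]
    RT 270: heading 270 -> 0
  ]
]
FD 10: (8,0) -> (18,0) [heading=0, draw]
Final: pos=(18,0), heading=0, 30 segment(s) drawn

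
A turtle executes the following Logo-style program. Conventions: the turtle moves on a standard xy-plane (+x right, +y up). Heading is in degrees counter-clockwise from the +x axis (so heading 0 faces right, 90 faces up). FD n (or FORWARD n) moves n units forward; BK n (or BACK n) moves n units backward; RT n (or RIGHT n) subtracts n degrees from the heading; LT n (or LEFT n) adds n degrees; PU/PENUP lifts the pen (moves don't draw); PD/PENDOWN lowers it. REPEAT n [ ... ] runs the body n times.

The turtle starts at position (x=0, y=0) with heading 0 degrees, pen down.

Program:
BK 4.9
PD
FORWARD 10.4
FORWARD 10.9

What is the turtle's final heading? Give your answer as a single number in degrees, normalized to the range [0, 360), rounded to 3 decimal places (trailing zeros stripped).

Executing turtle program step by step:
Start: pos=(0,0), heading=0, pen down
BK 4.9: (0,0) -> (-4.9,0) [heading=0, draw]
PD: pen down
FD 10.4: (-4.9,0) -> (5.5,0) [heading=0, draw]
FD 10.9: (5.5,0) -> (16.4,0) [heading=0, draw]
Final: pos=(16.4,0), heading=0, 3 segment(s) drawn

Answer: 0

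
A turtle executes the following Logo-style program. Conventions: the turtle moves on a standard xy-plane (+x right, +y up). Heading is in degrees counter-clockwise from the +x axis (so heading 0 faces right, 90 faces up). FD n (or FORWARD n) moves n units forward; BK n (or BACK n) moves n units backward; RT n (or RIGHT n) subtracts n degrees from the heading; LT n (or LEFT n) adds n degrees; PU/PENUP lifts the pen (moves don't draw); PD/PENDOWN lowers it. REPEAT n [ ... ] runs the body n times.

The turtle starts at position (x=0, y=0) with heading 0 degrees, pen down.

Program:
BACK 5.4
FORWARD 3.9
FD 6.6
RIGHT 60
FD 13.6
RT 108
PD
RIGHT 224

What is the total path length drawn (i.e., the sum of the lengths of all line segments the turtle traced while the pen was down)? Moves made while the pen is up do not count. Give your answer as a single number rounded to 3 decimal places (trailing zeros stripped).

Executing turtle program step by step:
Start: pos=(0,0), heading=0, pen down
BK 5.4: (0,0) -> (-5.4,0) [heading=0, draw]
FD 3.9: (-5.4,0) -> (-1.5,0) [heading=0, draw]
FD 6.6: (-1.5,0) -> (5.1,0) [heading=0, draw]
RT 60: heading 0 -> 300
FD 13.6: (5.1,0) -> (11.9,-11.778) [heading=300, draw]
RT 108: heading 300 -> 192
PD: pen down
RT 224: heading 192 -> 328
Final: pos=(11.9,-11.778), heading=328, 4 segment(s) drawn

Segment lengths:
  seg 1: (0,0) -> (-5.4,0), length = 5.4
  seg 2: (-5.4,0) -> (-1.5,0), length = 3.9
  seg 3: (-1.5,0) -> (5.1,0), length = 6.6
  seg 4: (5.1,0) -> (11.9,-11.778), length = 13.6
Total = 29.5

Answer: 29.5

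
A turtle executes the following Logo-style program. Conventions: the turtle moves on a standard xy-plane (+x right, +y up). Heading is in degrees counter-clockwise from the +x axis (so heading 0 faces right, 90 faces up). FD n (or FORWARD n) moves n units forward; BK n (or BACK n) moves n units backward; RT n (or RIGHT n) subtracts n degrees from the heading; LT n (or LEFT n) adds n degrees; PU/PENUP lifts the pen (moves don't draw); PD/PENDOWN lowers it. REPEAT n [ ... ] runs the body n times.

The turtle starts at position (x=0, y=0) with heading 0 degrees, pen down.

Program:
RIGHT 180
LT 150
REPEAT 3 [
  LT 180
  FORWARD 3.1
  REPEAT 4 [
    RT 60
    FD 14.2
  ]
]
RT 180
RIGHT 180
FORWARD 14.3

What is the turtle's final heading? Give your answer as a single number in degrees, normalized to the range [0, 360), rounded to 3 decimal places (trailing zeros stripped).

Answer: 150

Derivation:
Executing turtle program step by step:
Start: pos=(0,0), heading=0, pen down
RT 180: heading 0 -> 180
LT 150: heading 180 -> 330
REPEAT 3 [
  -- iteration 1/3 --
  LT 180: heading 330 -> 150
  FD 3.1: (0,0) -> (-2.685,1.55) [heading=150, draw]
  REPEAT 4 [
    -- iteration 1/4 --
    RT 60: heading 150 -> 90
    FD 14.2: (-2.685,1.55) -> (-2.685,15.75) [heading=90, draw]
    -- iteration 2/4 --
    RT 60: heading 90 -> 30
    FD 14.2: (-2.685,15.75) -> (9.613,22.85) [heading=30, draw]
    -- iteration 3/4 --
    RT 60: heading 30 -> 330
    FD 14.2: (9.613,22.85) -> (21.91,15.75) [heading=330, draw]
    -- iteration 4/4 --
    RT 60: heading 330 -> 270
    FD 14.2: (21.91,15.75) -> (21.91,1.55) [heading=270, draw]
  ]
  -- iteration 2/3 --
  LT 180: heading 270 -> 90
  FD 3.1: (21.91,1.55) -> (21.91,4.65) [heading=90, draw]
  REPEAT 4 [
    -- iteration 1/4 --
    RT 60: heading 90 -> 30
    FD 14.2: (21.91,4.65) -> (34.208,11.75) [heading=30, draw]
    -- iteration 2/4 --
    RT 60: heading 30 -> 330
    FD 14.2: (34.208,11.75) -> (46.506,4.65) [heading=330, draw]
    -- iteration 3/4 --
    RT 60: heading 330 -> 270
    FD 14.2: (46.506,4.65) -> (46.506,-9.55) [heading=270, draw]
    -- iteration 4/4 --
    RT 60: heading 270 -> 210
    FD 14.2: (46.506,-9.55) -> (34.208,-16.65) [heading=210, draw]
  ]
  -- iteration 3/3 --
  LT 180: heading 210 -> 30
  FD 3.1: (34.208,-16.65) -> (36.893,-15.1) [heading=30, draw]
  REPEAT 4 [
    -- iteration 1/4 --
    RT 60: heading 30 -> 330
    FD 14.2: (36.893,-15.1) -> (49.19,-22.2) [heading=330, draw]
    -- iteration 2/4 --
    RT 60: heading 330 -> 270
    FD 14.2: (49.19,-22.2) -> (49.19,-36.4) [heading=270, draw]
    -- iteration 3/4 --
    RT 60: heading 270 -> 210
    FD 14.2: (49.19,-36.4) -> (36.893,-43.5) [heading=210, draw]
    -- iteration 4/4 --
    RT 60: heading 210 -> 150
    FD 14.2: (36.893,-43.5) -> (24.595,-36.4) [heading=150, draw]
  ]
]
RT 180: heading 150 -> 330
RT 180: heading 330 -> 150
FD 14.3: (24.595,-36.4) -> (12.211,-29.25) [heading=150, draw]
Final: pos=(12.211,-29.25), heading=150, 16 segment(s) drawn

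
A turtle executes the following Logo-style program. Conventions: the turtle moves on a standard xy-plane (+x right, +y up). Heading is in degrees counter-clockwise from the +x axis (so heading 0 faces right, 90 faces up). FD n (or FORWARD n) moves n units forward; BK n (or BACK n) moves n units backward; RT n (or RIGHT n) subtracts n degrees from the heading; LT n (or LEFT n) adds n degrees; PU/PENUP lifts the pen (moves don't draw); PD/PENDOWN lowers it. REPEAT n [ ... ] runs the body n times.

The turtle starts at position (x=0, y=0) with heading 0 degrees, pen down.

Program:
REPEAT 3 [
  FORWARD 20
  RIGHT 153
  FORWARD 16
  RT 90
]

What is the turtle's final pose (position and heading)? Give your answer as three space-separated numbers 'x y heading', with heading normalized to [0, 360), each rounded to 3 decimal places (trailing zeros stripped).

Executing turtle program step by step:
Start: pos=(0,0), heading=0, pen down
REPEAT 3 [
  -- iteration 1/3 --
  FD 20: (0,0) -> (20,0) [heading=0, draw]
  RT 153: heading 0 -> 207
  FD 16: (20,0) -> (5.744,-7.264) [heading=207, draw]
  RT 90: heading 207 -> 117
  -- iteration 2/3 --
  FD 20: (5.744,-7.264) -> (-3.336,10.556) [heading=117, draw]
  RT 153: heading 117 -> 324
  FD 16: (-3.336,10.556) -> (9.608,1.152) [heading=324, draw]
  RT 90: heading 324 -> 234
  -- iteration 3/3 --
  FD 20: (9.608,1.152) -> (-2.147,-15.029) [heading=234, draw]
  RT 153: heading 234 -> 81
  FD 16: (-2.147,-15.029) -> (0.356,0.774) [heading=81, draw]
  RT 90: heading 81 -> 351
]
Final: pos=(0.356,0.774), heading=351, 6 segment(s) drawn

Answer: 0.356 0.774 351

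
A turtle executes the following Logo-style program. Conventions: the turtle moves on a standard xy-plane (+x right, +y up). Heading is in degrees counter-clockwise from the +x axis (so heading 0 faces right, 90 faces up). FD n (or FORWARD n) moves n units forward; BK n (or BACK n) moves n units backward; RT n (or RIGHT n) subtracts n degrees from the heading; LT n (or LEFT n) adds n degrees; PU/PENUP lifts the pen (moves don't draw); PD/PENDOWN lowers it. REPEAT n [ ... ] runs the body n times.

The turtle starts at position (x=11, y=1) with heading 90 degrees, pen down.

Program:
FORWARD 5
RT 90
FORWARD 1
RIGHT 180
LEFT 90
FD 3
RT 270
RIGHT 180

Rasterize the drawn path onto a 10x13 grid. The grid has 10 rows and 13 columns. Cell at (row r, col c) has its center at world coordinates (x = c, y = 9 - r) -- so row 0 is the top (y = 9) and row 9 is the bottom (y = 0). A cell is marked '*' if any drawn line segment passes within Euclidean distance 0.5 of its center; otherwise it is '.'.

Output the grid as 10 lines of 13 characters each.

Answer: .............
.............
.............
...........**
...........**
...........**
...........**
...........*.
...........*.
.............

Derivation:
Segment 0: (11,1) -> (11,6)
Segment 1: (11,6) -> (12,6)
Segment 2: (12,6) -> (12,3)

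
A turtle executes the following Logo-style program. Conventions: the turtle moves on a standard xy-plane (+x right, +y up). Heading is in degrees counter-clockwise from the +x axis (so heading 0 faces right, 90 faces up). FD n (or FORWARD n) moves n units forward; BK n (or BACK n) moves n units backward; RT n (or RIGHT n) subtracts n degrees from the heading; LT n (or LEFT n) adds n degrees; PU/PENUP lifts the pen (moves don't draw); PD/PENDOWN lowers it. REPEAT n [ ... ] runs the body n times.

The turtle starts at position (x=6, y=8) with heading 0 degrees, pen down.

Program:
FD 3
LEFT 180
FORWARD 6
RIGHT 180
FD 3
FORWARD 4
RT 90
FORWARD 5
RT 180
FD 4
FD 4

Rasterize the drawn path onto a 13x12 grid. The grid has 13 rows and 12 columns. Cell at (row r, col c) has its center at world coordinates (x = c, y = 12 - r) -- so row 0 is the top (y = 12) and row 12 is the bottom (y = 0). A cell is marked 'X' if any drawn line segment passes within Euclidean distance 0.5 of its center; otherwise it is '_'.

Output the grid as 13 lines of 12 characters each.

Segment 0: (6,8) -> (9,8)
Segment 1: (9,8) -> (3,8)
Segment 2: (3,8) -> (6,8)
Segment 3: (6,8) -> (10,8)
Segment 4: (10,8) -> (10,3)
Segment 5: (10,3) -> (10,7)
Segment 6: (10,7) -> (10,11)

Answer: ____________
__________X_
__________X_
__________X_
___XXXXXXXX_
__________X_
__________X_
__________X_
__________X_
__________X_
____________
____________
____________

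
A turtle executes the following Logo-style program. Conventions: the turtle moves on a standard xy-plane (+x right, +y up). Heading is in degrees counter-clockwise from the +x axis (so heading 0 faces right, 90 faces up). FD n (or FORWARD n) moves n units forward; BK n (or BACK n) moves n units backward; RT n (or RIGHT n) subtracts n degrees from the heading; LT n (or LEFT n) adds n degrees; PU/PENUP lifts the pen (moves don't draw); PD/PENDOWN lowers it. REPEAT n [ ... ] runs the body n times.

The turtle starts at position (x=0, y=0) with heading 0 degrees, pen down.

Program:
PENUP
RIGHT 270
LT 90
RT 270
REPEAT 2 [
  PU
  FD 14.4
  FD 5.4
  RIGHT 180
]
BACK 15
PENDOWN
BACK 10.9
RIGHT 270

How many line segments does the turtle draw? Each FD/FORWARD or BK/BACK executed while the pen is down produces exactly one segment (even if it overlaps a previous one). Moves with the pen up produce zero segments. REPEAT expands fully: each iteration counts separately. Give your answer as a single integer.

Answer: 1

Derivation:
Executing turtle program step by step:
Start: pos=(0,0), heading=0, pen down
PU: pen up
RT 270: heading 0 -> 90
LT 90: heading 90 -> 180
RT 270: heading 180 -> 270
REPEAT 2 [
  -- iteration 1/2 --
  PU: pen up
  FD 14.4: (0,0) -> (0,-14.4) [heading=270, move]
  FD 5.4: (0,-14.4) -> (0,-19.8) [heading=270, move]
  RT 180: heading 270 -> 90
  -- iteration 2/2 --
  PU: pen up
  FD 14.4: (0,-19.8) -> (0,-5.4) [heading=90, move]
  FD 5.4: (0,-5.4) -> (0,0) [heading=90, move]
  RT 180: heading 90 -> 270
]
BK 15: (0,0) -> (0,15) [heading=270, move]
PD: pen down
BK 10.9: (0,15) -> (0,25.9) [heading=270, draw]
RT 270: heading 270 -> 0
Final: pos=(0,25.9), heading=0, 1 segment(s) drawn
Segments drawn: 1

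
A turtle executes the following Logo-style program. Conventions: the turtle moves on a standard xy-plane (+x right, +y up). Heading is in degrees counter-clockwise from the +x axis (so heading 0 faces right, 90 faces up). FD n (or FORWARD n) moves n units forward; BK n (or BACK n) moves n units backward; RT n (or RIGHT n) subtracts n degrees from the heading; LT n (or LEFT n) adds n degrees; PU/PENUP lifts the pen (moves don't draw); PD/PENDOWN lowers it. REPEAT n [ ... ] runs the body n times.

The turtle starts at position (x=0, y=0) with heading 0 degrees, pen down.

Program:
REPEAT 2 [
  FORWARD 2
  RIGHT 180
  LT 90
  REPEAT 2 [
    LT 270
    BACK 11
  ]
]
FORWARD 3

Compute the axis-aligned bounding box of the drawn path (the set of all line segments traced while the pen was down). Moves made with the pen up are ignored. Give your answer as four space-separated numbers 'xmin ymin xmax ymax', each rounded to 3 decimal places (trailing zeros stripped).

Executing turtle program step by step:
Start: pos=(0,0), heading=0, pen down
REPEAT 2 [
  -- iteration 1/2 --
  FD 2: (0,0) -> (2,0) [heading=0, draw]
  RT 180: heading 0 -> 180
  LT 90: heading 180 -> 270
  REPEAT 2 [
    -- iteration 1/2 --
    LT 270: heading 270 -> 180
    BK 11: (2,0) -> (13,0) [heading=180, draw]
    -- iteration 2/2 --
    LT 270: heading 180 -> 90
    BK 11: (13,0) -> (13,-11) [heading=90, draw]
  ]
  -- iteration 2/2 --
  FD 2: (13,-11) -> (13,-9) [heading=90, draw]
  RT 180: heading 90 -> 270
  LT 90: heading 270 -> 0
  REPEAT 2 [
    -- iteration 1/2 --
    LT 270: heading 0 -> 270
    BK 11: (13,-9) -> (13,2) [heading=270, draw]
    -- iteration 2/2 --
    LT 270: heading 270 -> 180
    BK 11: (13,2) -> (24,2) [heading=180, draw]
  ]
]
FD 3: (24,2) -> (21,2) [heading=180, draw]
Final: pos=(21,2), heading=180, 7 segment(s) drawn

Segment endpoints: x in {0, 2, 13, 13, 13, 21, 24}, y in {-11, -9, 0, 0, 2, 2, 2}
xmin=0, ymin=-11, xmax=24, ymax=2

Answer: 0 -11 24 2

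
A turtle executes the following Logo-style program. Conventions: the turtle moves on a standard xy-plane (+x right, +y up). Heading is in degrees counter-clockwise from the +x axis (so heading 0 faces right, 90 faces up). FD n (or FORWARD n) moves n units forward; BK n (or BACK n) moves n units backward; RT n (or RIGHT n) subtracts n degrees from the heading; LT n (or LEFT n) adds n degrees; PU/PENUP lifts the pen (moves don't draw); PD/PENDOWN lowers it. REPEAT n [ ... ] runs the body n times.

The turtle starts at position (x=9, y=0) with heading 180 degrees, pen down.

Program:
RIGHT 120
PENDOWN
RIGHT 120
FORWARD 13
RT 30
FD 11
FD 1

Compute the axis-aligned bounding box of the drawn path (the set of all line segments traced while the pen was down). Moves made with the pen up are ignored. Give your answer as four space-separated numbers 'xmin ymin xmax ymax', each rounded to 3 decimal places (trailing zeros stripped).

Answer: 9 -23.258 15.5 0

Derivation:
Executing turtle program step by step:
Start: pos=(9,0), heading=180, pen down
RT 120: heading 180 -> 60
PD: pen down
RT 120: heading 60 -> 300
FD 13: (9,0) -> (15.5,-11.258) [heading=300, draw]
RT 30: heading 300 -> 270
FD 11: (15.5,-11.258) -> (15.5,-22.258) [heading=270, draw]
FD 1: (15.5,-22.258) -> (15.5,-23.258) [heading=270, draw]
Final: pos=(15.5,-23.258), heading=270, 3 segment(s) drawn

Segment endpoints: x in {9, 15.5}, y in {-23.258, -22.258, -11.258, 0}
xmin=9, ymin=-23.258, xmax=15.5, ymax=0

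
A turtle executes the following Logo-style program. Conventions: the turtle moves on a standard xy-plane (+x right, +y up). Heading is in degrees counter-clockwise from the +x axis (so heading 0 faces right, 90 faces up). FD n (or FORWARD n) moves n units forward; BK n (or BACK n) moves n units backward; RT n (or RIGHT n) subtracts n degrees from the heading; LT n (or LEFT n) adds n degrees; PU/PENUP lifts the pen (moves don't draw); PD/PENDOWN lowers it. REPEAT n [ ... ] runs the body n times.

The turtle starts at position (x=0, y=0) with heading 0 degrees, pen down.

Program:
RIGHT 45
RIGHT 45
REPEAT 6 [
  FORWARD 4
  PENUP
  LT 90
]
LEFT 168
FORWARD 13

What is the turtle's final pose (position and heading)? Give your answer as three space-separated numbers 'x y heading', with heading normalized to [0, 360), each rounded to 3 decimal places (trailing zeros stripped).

Executing turtle program step by step:
Start: pos=(0,0), heading=0, pen down
RT 45: heading 0 -> 315
RT 45: heading 315 -> 270
REPEAT 6 [
  -- iteration 1/6 --
  FD 4: (0,0) -> (0,-4) [heading=270, draw]
  PU: pen up
  LT 90: heading 270 -> 0
  -- iteration 2/6 --
  FD 4: (0,-4) -> (4,-4) [heading=0, move]
  PU: pen up
  LT 90: heading 0 -> 90
  -- iteration 3/6 --
  FD 4: (4,-4) -> (4,0) [heading=90, move]
  PU: pen up
  LT 90: heading 90 -> 180
  -- iteration 4/6 --
  FD 4: (4,0) -> (0,0) [heading=180, move]
  PU: pen up
  LT 90: heading 180 -> 270
  -- iteration 5/6 --
  FD 4: (0,0) -> (0,-4) [heading=270, move]
  PU: pen up
  LT 90: heading 270 -> 0
  -- iteration 6/6 --
  FD 4: (0,-4) -> (4,-4) [heading=0, move]
  PU: pen up
  LT 90: heading 0 -> 90
]
LT 168: heading 90 -> 258
FD 13: (4,-4) -> (1.297,-16.716) [heading=258, move]
Final: pos=(1.297,-16.716), heading=258, 1 segment(s) drawn

Answer: 1.297 -16.716 258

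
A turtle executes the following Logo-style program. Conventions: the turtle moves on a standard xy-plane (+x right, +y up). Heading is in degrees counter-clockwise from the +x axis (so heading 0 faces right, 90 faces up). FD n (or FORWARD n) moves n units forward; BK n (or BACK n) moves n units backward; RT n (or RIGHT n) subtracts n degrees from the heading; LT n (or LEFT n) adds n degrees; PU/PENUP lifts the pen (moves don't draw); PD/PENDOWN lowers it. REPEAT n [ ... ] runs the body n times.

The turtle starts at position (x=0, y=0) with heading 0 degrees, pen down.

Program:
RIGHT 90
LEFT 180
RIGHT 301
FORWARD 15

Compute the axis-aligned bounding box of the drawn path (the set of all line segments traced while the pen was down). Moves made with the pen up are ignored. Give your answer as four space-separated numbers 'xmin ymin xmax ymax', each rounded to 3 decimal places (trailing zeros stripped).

Answer: -12.858 0 0 7.726

Derivation:
Executing turtle program step by step:
Start: pos=(0,0), heading=0, pen down
RT 90: heading 0 -> 270
LT 180: heading 270 -> 90
RT 301: heading 90 -> 149
FD 15: (0,0) -> (-12.858,7.726) [heading=149, draw]
Final: pos=(-12.858,7.726), heading=149, 1 segment(s) drawn

Segment endpoints: x in {-12.858, 0}, y in {0, 7.726}
xmin=-12.858, ymin=0, xmax=0, ymax=7.726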